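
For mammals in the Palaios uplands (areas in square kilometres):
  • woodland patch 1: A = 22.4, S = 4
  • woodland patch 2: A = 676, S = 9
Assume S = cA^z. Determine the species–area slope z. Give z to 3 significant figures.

0.238

Taking logs: ln S = ln c + z ln A, so z = (ln S₂ − ln S₁)/(ln A₂ − ln A₁).
z = ln(9/4) / ln(676/22.4) = ln(2.25) / ln(30.18) = 0.8109 / 3.4071 = 0.2380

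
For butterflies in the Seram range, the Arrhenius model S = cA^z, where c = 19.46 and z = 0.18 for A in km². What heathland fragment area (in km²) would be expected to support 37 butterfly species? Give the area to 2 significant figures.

36 km²

37 = 19.46 × A^0.18  ⇒  A^0.18 = 37/19.46 = 1.901
ln A = ln(1.901) / 0.18 = 0.6426 / 0.18 = 3.5698
A = e^3.5698 ≈ 35.51 km²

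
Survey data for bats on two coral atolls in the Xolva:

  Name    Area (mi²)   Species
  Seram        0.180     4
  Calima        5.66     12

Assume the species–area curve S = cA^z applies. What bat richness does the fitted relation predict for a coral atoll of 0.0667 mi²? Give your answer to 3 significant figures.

z = ln(12/4) / ln(5.66/0.18) = 1.0986 / 3.4482 = 0.3186
c = 4 / 0.18^0.3186 = 4 / 0.5791 = 6.908
S₃ = 6.908 × 0.0667^0.3186 = 6.908 × 0.422 ≈ 2.915

2.92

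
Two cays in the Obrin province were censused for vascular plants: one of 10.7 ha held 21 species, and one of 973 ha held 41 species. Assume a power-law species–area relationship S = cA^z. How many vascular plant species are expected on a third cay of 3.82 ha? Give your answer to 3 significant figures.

z = ln(41/21) / ln(973/10.7) = 0.6690 / 4.5101 = 0.1483
c = 21 / 10.7^0.1483 = 21 / 1.421 = 14.77
S₃ = 14.77 × 3.82^0.1483 = 14.77 × 1.22 ≈ 18.02

18.0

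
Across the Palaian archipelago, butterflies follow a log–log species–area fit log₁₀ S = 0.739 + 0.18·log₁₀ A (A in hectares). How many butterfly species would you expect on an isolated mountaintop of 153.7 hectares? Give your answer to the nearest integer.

14 species

S = 5.483 × 153.7^0.18 = 5.483 × 2.475 ≈ 13.57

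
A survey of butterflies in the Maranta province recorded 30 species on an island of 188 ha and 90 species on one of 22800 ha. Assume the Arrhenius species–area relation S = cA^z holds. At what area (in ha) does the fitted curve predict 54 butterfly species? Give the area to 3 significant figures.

2450 ha

z = ln(90/30) / ln(22800/188) = 1.0986 / 4.7981 = 0.2290
c = 30 / 188^0.2290 = 30 / 3.317 = 9.045
A = (54/9.045)^(1/0.2290) ⇒ ln A = ln(5.97)/0.2290 = 7.8035
A = e^7.8035 ≈ 2449 ha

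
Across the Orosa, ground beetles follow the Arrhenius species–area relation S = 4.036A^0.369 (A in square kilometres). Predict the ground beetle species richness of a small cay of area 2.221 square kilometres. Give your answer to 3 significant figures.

5.42

S = 4.036 × 2.221^0.369
ln S = ln 4.036 + 0.369 × ln 2.221 = 1.3953 + 0.369 × 0.7980 = 1.6897
S = e^1.6897 ≈ 5.418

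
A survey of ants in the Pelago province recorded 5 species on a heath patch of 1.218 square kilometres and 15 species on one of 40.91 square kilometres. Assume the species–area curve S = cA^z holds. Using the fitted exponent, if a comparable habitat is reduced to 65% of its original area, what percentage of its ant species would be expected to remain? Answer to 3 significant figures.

87.4%

z = ln(15/5) / ln(40.91/1.218) = 1.0986 / 3.5142 = 0.3126
S_new/S_old = (A_new/A_old)^z = 0.65^0.3126 = exp(0.3126 × -0.4308) = 0.874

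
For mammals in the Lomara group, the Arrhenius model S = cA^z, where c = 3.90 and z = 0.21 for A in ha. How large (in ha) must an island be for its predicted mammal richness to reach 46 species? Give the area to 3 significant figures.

127000 ha

46 = 3.9 × A^0.21  ⇒  A^0.21 = 46/3.9 = 11.79
ln A = ln(11.79) / 0.21 = 2.4677 / 0.21 = 11.7508
A = e^11.7508 ≈ 126853 ha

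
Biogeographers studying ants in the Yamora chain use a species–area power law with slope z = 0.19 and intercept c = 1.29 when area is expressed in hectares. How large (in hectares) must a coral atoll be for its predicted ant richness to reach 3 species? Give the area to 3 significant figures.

84.9 hectares

3 = 1.29 × A^0.19  ⇒  A^0.19 = 3/1.29 = 2.326
ln A = ln(2.326) / 0.19 = 0.8440 / 0.19 = 4.4419
A = e^4.4419 ≈ 84.94 hectares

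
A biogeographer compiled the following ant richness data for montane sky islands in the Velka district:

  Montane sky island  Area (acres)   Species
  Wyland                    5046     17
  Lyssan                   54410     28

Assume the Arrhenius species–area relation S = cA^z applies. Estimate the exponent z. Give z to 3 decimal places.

0.210

Taking logs: ln S = ln c + z ln A, so z = (ln S₂ − ln S₁)/(ln A₂ − ln A₁).
z = ln(28/17) / ln(54410/5046) = ln(1.647) / ln(10.78) = 0.4990 / 2.3780 = 0.2098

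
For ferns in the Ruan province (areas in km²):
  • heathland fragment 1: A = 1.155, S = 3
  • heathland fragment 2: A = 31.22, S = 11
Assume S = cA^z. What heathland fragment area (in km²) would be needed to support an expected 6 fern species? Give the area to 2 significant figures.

6.7 km²

z = ln(11/3) / ln(31.22/1.155) = 1.2993 / 3.2970 = 0.3941
c = 3 / 1.155^0.3941 = 3 / 1.058 = 2.834
A = (6/2.834)^(1/0.3941) ⇒ ln A = ln(2.117)/0.3941 = 1.9030
A = e^1.9030 ≈ 6.706 km²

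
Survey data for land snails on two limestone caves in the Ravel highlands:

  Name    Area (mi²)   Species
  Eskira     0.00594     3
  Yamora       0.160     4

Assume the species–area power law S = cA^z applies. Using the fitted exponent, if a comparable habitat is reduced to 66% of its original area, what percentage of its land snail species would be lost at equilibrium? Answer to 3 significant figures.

z = ln(4/3) / ln(0.16/0.00594) = 0.2877 / 3.2935 = 0.0873
S_new/S_old = (A_new/A_old)^z = 0.66^0.0873 = exp(0.0873 × -0.4155) = 0.9644
Fraction lost = 1 − 0.9644 = 0.03564

3.56%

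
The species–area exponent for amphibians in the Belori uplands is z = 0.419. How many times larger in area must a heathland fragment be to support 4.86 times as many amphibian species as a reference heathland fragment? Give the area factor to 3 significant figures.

(A₂/A₁)^0.419 = 4.86, so A₂/A₁ = 4.86^(1/0.419) = 4.86^2.387
ln(A₂/A₁) = ln 4.86 / 0.419 = 1.5810 / 0.419 = 3.7734
A₂/A₁ = e^3.7734 ≈ 43.53

43.5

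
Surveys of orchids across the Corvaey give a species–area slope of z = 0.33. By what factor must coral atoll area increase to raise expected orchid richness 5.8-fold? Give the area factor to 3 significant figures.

206

(A₂/A₁)^0.33 = 5.8, so A₂/A₁ = 5.8^(1/0.33) = 5.8^3.03
ln(A₂/A₁) = ln 5.8 / 0.33 = 1.7579 / 0.33 = 5.3268
A₂/A₁ = e^5.3268 ≈ 205.8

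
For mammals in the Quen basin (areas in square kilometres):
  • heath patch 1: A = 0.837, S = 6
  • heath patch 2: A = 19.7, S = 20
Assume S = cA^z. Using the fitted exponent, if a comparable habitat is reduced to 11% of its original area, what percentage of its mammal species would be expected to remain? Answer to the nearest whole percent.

43%

z = ln(20/6) / ln(19.7/0.837) = 1.2040 / 3.1585 = 0.3812
S_new/S_old = (A_new/A_old)^z = 0.11^0.3812 = exp(0.3812 × -2.2073) = 0.4311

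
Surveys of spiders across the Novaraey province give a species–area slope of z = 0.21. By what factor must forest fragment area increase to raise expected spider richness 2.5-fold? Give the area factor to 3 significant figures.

(A₂/A₁)^0.21 = 2.5, so A₂/A₁ = 2.5^(1/0.21) = 2.5^4.762
ln(A₂/A₁) = ln 2.5 / 0.21 = 0.9163 / 0.21 = 4.3633
A₂/A₁ = e^4.3633 ≈ 78.51

78.5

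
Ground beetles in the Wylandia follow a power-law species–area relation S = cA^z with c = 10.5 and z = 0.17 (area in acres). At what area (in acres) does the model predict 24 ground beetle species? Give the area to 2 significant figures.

24 = 10.5 × A^0.17  ⇒  A^0.17 = 24/10.5 = 2.286
ln A = ln(2.286) / 0.17 = 0.8267 / 0.17 = 4.8628
A = e^4.8628 ≈ 129.4 acres

130 acres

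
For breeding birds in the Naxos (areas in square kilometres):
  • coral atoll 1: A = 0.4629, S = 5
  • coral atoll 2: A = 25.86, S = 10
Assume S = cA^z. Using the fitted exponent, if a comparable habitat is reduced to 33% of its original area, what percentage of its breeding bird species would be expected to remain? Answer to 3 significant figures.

82.6%

z = ln(10/5) / ln(25.86/0.4629) = 0.6931 / 4.0229 = 0.1723
S_new/S_old = (A_new/A_old)^z = 0.33^0.1723 = exp(0.1723 × -1.1087) = 0.8261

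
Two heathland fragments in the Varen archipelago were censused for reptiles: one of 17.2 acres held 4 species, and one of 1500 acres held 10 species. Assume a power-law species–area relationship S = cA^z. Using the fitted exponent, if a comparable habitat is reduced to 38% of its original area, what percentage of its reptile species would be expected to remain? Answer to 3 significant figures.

z = ln(10/4) / ln(1500/17.2) = 0.9163 / 4.4683 = 0.2051
S_new/S_old = (A_new/A_old)^z = 0.38^0.2051 = exp(0.2051 × -0.9676) = 0.82

82.0%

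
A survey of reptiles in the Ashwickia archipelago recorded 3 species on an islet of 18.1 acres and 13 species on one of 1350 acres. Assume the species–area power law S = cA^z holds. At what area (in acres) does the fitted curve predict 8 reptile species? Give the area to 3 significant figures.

324 acres

z = ln(13/3) / ln(1350/18.1) = 1.4663 / 4.3119 = 0.3401
c = 3 / 18.1^0.3401 = 3 / 2.677 = 1.121
A = (8/1.121)^(1/0.3401) ⇒ ln A = ln(7.139)/0.3401 = 5.7802
A = e^5.7802 ≈ 323.8 acres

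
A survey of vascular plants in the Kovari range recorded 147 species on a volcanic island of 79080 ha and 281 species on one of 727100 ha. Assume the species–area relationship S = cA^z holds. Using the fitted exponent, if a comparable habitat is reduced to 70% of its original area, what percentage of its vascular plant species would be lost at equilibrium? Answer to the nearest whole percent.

10%

z = ln(281/147) / ln(727100/79080) = 0.6479 / 2.2186 = 0.2920
S_new/S_old = (A_new/A_old)^z = 0.7^0.2920 = exp(0.2920 × -0.3567) = 0.9011
Fraction lost = 1 − 0.9011 = 0.09892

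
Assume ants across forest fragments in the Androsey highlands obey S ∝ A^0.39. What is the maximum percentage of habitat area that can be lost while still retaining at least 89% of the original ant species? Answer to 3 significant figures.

25.8%

Need (A_new/A_old)^0.39 = 0.89, so A_new/A_old = 0.89^(1/0.39) = 0.89^2.564
ln(A_new/A_old) = ln 0.89 / 0.39 = -0.1165 / 0.39 = -0.2988
A_new/A_old = e^-0.2988 ≈ 0.7417
Fraction that can be lost = 1 − 0.7417 = 0.2583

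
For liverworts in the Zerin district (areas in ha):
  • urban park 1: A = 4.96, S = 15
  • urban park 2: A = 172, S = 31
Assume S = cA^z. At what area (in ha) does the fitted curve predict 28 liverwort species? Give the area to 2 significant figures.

z = ln(31/15) / ln(172/4.96) = 0.7259 / 3.5461 = 0.2047
c = 15 / 4.96^0.2047 = 15 / 1.388 = 10.81
A = (28/10.81)^(1/0.2047) ⇒ ln A = ln(2.591)/0.2047 = 4.6503
A = e^4.6503 ≈ 104.6 ha

100 ha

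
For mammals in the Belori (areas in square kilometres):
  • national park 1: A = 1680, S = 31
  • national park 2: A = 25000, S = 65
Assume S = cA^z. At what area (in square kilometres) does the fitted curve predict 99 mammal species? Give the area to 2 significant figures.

z = ln(65/31) / ln(25000/1680) = 0.7404 / 2.7001 = 0.2742
c = 31 / 1680^0.2742 = 31 / 7.663 = 4.045
A = (99/4.045)^(1/0.2742) ⇒ ln A = ln(24.47)/0.2742 = 11.6610
A = e^11.6610 ≈ 115955 square kilometres

120000 square kilometres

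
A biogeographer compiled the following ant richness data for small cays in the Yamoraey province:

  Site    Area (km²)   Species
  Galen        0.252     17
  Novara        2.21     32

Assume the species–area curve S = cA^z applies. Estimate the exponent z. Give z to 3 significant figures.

Taking logs: ln S = ln c + z ln A, so z = (ln S₂ − ln S₁)/(ln A₂ − ln A₁).
z = ln(32/17) / ln(2.21/0.252) = ln(1.882) / ln(8.77) = 0.6325 / 2.1713 = 0.2913

0.291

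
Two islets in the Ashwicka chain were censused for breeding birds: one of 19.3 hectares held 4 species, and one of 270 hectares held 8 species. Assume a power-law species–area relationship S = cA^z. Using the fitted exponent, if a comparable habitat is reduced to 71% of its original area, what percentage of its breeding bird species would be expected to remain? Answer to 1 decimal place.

z = ln(8/4) / ln(270/19.3) = 0.6931 / 2.6383 = 0.2627
S_new/S_old = (A_new/A_old)^z = 0.71^0.2627 = exp(0.2627 × -0.3425) = 0.9139

91.4%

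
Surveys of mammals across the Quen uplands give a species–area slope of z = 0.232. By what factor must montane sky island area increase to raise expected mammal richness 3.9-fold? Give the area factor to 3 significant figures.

(A₂/A₁)^0.232 = 3.9, so A₂/A₁ = 3.9^(1/0.232) = 3.9^4.31
ln(A₂/A₁) = ln 3.9 / 0.232 = 1.3610 / 0.232 = 5.8663
A₂/A₁ = e^5.8663 ≈ 352.9

353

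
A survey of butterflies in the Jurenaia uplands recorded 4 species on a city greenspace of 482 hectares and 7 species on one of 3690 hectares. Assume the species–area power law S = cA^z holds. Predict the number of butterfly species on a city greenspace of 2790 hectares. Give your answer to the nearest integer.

6

z = ln(7/4) / ln(3690/482) = 0.5596 / 2.0354 = 0.2749
c = 4 / 482^0.2749 = 4 / 5.466 = 0.7318
S₃ = 0.7318 × 2790^0.2749 = 0.7318 × 8.858 ≈ 6.482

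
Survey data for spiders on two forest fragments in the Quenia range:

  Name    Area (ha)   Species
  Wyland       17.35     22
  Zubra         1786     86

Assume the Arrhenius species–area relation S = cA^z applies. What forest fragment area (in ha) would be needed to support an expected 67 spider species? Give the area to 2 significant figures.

760 ha

z = ln(86/22) / ln(1786/17.35) = 1.3633 / 4.6341 = 0.2942
c = 22 / 17.35^0.2942 = 22 / 2.315 = 9.502
A = (67/9.502)^(1/0.2942) ⇒ ln A = ln(7.051)/0.2942 = 6.6391
A = e^6.6391 ≈ 764.4 ha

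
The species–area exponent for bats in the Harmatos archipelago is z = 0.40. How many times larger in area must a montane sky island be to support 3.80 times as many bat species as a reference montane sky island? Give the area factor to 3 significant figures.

28.1

(A₂/A₁)^0.4 = 3.8, so A₂/A₁ = 3.8^(1/0.4) = 3.8^2.5
ln(A₂/A₁) = ln 3.8 / 0.4 = 1.3350 / 0.4 = 3.3375
A₂/A₁ = e^3.3375 ≈ 28.15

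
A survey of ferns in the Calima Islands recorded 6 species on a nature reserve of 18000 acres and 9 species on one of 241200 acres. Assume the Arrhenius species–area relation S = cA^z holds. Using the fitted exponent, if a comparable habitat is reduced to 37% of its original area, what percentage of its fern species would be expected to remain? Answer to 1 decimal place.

z = ln(9/6) / ln(241200/18000) = 0.4055 / 2.5953 = 0.1562
S_new/S_old = (A_new/A_old)^z = 0.37^0.1562 = exp(0.1562 × -0.9943) = 0.8561

85.6%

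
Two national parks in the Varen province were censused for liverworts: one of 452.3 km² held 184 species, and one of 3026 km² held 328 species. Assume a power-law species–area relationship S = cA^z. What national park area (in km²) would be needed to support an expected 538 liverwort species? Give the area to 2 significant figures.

15000 km²

z = ln(328/184) / ln(3026/452.3) = 0.5781 / 1.9007 = 0.3041
c = 184 / 452.3^0.3041 = 184 / 6.422 = 28.65
A = (538/28.65)^(1/0.3041) ⇒ ln A = ln(18.78)/0.3041 = 9.6420
A = e^9.6420 ≈ 15398 km²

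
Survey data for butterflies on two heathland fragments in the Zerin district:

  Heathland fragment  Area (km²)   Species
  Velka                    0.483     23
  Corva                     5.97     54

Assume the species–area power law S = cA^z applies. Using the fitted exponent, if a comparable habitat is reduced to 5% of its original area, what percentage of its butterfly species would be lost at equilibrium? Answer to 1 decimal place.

z = ln(54/23) / ln(5.97/0.483) = 0.8535 / 2.5145 = 0.3394
S_new/S_old = (A_new/A_old)^z = 0.05^0.3394 = exp(0.3394 × -2.9957) = 0.3617
Fraction lost = 1 − 0.3617 = 0.6383

63.8%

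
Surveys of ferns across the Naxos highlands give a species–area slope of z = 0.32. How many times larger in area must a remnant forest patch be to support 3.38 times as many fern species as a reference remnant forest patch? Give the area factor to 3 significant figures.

45.0

(A₂/A₁)^0.32 = 3.38, so A₂/A₁ = 3.38^(1/0.32) = 3.38^3.125
ln(A₂/A₁) = ln 3.38 / 0.32 = 1.2179 / 0.32 = 3.8059
A₂/A₁ = e^3.8059 ≈ 44.96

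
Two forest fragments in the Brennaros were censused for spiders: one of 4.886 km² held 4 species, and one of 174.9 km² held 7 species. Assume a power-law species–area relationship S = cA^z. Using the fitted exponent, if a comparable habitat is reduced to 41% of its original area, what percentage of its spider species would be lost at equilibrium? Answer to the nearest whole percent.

z = ln(7/4) / ln(174.9/4.886) = 0.5596 / 3.5778 = 0.1564
S_new/S_old = (A_new/A_old)^z = 0.41^0.1564 = exp(0.1564 × -0.8916) = 0.8698
Fraction lost = 1 − 0.8698 = 0.1302

13%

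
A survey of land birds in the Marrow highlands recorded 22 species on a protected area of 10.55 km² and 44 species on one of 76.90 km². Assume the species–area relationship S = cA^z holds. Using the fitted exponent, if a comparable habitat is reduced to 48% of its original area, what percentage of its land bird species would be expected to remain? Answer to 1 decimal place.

77.4%

z = ln(44/22) / ln(76.9/10.55) = 0.6931 / 1.9864 = 0.3489
S_new/S_old = (A_new/A_old)^z = 0.48^0.3489 = exp(0.3489 × -0.7340) = 0.7741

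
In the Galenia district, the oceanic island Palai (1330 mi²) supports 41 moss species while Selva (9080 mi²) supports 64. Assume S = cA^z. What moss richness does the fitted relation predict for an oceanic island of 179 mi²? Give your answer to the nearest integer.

26

z = ln(64/41) / ln(9080/1330) = 0.4453 / 1.9209 = 0.2318
c = 41 / 1330^0.2318 = 41 / 5.299 = 7.737
S₃ = 7.737 × 179^0.2318 = 7.737 × 3.329 ≈ 25.76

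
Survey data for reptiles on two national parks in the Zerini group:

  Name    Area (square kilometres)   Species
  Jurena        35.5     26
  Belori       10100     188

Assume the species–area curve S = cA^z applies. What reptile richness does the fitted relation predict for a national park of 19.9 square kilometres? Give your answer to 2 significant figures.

z = ln(188/26) / ln(10100/35.5) = 1.9783 / 5.6508 = 0.3501
c = 26 / 35.5^0.3501 = 26 / 3.489 = 7.451
S₃ = 7.451 × 19.9^0.3501 = 7.451 × 2.849 ≈ 21.23

21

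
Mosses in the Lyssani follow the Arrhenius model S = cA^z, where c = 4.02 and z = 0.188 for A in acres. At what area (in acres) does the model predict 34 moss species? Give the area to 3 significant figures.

34 = 4.02 × A^0.188  ⇒  A^0.188 = 34/4.02 = 8.458
ln A = ln(8.458) / 0.188 = 2.1351 / 0.188 = 11.3568
A = e^11.3568 ≈ 85545 acres

85500 acres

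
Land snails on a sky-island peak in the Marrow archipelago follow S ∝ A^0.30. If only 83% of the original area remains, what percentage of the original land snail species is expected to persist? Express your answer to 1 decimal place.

94.6%

S_new/S_old = (A_new/A_old)^z = 0.83^0.3
= exp(0.3 × ln 0.83) = exp(0.3 × -0.1863) = exp(-0.0559) ≈ 0.9456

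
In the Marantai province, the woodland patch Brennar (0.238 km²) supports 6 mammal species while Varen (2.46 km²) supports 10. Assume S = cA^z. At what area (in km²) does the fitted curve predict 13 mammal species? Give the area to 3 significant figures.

8.16 km²

z = ln(10/6) / ln(2.46/0.238) = 0.5108 / 2.3356 = 0.2187
c = 6 / 0.238^0.2187 = 6 / 0.7306 = 8.213
A = (13/8.213)^(1/0.2187) ⇒ ln A = ln(1.583)/0.2187 = 2.0998
A = e^2.0998 ≈ 8.164 km²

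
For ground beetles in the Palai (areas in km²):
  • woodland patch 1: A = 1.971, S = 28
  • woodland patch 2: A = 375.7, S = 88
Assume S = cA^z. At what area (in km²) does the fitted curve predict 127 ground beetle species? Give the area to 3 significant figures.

z = ln(88/28) / ln(375.7/1.971) = 1.1451 / 5.2502 = 0.2181
c = 28 / 1.971^0.2181 = 28 / 1.16 = 24.15
A = (127/24.15)^(1/0.2181) ⇒ ln A = ln(5.259)/0.2181 = 7.6107
A = e^7.6107 ≈ 2020 km²

2020 km²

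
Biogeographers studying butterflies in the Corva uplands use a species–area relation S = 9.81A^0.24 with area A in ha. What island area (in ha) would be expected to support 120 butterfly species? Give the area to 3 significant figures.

120 = 9.81 × A^0.24  ⇒  A^0.24 = 120/9.81 = 12.23
ln A = ln(12.23) / 0.24 = 2.5041 / 0.24 = 10.4337
A = e^10.4337 ≈ 33986 ha

34000 ha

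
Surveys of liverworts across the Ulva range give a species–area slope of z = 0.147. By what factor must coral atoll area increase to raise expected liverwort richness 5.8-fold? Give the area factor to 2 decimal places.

(A₂/A₁)^0.147 = 5.8, so A₂/A₁ = 5.8^(1/0.147) = 5.8^6.803
ln(A₂/A₁) = ln 5.8 / 0.147 = 1.7579 / 0.147 = 11.9582
A₂/A₁ = e^11.9582 ≈ 156095

156094.54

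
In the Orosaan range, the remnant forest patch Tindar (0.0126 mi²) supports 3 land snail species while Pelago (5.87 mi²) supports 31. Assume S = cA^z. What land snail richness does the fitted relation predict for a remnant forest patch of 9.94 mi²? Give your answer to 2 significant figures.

38

z = ln(31/3) / ln(5.87/0.0126) = 2.3354 / 6.1439 = 0.3801
c = 3 / 0.0126^0.3801 = 3 / 0.1896 = 15.82
S₃ = 15.82 × 9.94^0.3801 = 15.82 × 2.394 ≈ 37.87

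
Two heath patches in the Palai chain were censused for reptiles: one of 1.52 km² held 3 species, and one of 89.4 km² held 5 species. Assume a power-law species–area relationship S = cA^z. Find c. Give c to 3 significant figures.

2.85

z = ln(S₂/S₁) / ln(A₂/A₁) = ln(5/3) / ln(89.4/1.52) = 0.5108 / 4.0744 = 0.1254
c = S₁ / A₁^z = 3 / 1.52^0.1254 = 3 / 1.054 = 2.847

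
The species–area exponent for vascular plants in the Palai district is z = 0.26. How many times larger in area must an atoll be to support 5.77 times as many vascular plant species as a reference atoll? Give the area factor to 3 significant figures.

(A₂/A₁)^0.26 = 5.77, so A₂/A₁ = 5.77^(1/0.26) = 5.77^3.846
ln(A₂/A₁) = ln 5.77 / 0.26 = 1.7527 / 0.26 = 6.7410
A₂/A₁ = e^6.7410 ≈ 846.4

846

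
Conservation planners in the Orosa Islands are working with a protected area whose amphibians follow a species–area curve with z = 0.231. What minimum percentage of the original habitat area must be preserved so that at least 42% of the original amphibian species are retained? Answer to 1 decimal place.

Need (A_new/A_old)^0.231 = 0.42, so A_new/A_old = 0.42^(1/0.231) = 0.42^4.329
ln(A_new/A_old) = ln 0.42 / 0.231 = -0.8675 / 0.231 = -3.7554
A_new/A_old = e^-3.7554 ≈ 0.02339

2.3%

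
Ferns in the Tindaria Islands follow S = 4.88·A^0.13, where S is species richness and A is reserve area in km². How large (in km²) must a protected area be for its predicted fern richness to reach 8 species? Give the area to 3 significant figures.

8 = 4.88 × A^0.13  ⇒  A^0.13 = 8/4.88 = 1.639
ln A = ln(1.639) / 0.13 = 0.4943 / 0.13 = 3.8023
A = e^3.8023 ≈ 44.8 km²

44.8 km²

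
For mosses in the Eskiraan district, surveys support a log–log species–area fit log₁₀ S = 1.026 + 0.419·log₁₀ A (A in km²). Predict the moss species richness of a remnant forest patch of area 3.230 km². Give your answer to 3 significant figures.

S = 10.62 × 3.23^0.419 = 10.62 × 1.634 ≈ 17.35

17.4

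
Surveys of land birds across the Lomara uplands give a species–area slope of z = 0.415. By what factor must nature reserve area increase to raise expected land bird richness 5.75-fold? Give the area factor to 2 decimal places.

(A₂/A₁)^0.415 = 5.75, so A₂/A₁ = 5.75^(1/0.415) = 5.75^2.41
ln(A₂/A₁) = ln 5.75 / 0.415 = 1.7492 / 0.415 = 4.2149
A₂/A₁ = e^4.2149 ≈ 67.69

67.69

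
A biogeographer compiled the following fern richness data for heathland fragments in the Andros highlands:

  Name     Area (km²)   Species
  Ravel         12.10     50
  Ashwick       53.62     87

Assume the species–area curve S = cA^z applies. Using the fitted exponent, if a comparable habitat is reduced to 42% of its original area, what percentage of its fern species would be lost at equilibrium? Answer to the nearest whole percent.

z = ln(87/50) / ln(53.62/12.1) = 0.5539 / 1.4887 = 0.3721
S_new/S_old = (A_new/A_old)^z = 0.42^0.3721 = exp(0.3721 × -0.8675) = 0.7241
Fraction lost = 1 − 0.7241 = 0.2759

28%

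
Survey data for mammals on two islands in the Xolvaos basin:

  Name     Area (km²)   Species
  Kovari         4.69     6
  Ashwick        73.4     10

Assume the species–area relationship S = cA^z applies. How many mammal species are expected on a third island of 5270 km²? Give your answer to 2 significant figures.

22

z = ln(10/6) / ln(73.4/4.69) = 0.5108 / 2.7505 = 0.1857
c = 6 / 4.69^0.1857 = 6 / 1.332 = 4.503
S₃ = 4.503 × 5270^0.1857 = 4.503 × 4.912 ≈ 22.12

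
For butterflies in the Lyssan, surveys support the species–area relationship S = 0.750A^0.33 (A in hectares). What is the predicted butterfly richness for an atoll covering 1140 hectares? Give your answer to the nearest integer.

S = 0.75 × 1140^0.33
ln S = ln 0.75 + 0.33 × ln 1140 = -0.2877 + 0.33 × 7.0388 = 2.0351
S = e^2.0351 ≈ 7.653

8 species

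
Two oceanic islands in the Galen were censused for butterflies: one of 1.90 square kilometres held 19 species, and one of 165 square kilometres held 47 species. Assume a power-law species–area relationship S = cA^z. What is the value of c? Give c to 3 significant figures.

z = ln(S₂/S₁) / ln(A₂/A₁) = ln(47/19) / ln(165/1.9) = 0.9057 / 4.4641 = 0.2029
c = S₁ / A₁^z = 19 / 1.9^0.2029 = 19 / 1.139 = 16.68

16.7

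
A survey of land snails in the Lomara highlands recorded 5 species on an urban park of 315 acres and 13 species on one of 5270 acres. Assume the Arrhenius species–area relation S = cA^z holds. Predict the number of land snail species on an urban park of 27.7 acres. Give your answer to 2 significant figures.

z = ln(13/5) / ln(5270/315) = 0.9555 / 2.8172 = 0.3392
c = 5 / 315^0.3392 = 5 / 7.036 = 0.7106
S₃ = 0.7106 × 27.7^0.3392 = 0.7106 × 3.085 ≈ 2.192

2.2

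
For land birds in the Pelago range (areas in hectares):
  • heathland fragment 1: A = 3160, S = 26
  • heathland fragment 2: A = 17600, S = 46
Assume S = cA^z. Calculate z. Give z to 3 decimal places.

0.332

Taking logs: ln S = ln c + z ln A, so z = (ln S₂ − ln S₁)/(ln A₂ − ln A₁).
z = ln(46/26) / ln(17600/3160) = ln(1.769) / ln(5.57) = 0.5705 / 1.7173 = 0.3322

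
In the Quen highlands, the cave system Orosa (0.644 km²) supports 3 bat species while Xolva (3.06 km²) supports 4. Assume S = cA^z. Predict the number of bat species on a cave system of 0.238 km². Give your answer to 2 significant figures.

z = ln(4/3) / ln(3.06/0.644) = 0.2877 / 1.5585 = 0.1846
c = 3 / 0.644^0.1846 = 3 / 0.922 = 3.254
S₃ = 3.254 × 0.238^0.1846 = 3.254 × 0.7672 ≈ 2.496

2.5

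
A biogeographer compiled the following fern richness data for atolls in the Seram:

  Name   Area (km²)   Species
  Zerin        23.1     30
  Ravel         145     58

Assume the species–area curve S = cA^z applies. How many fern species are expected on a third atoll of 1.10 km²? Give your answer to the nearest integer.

z = ln(58/30) / ln(145/23.1) = 0.6592 / 1.8369 = 0.3589
c = 30 / 23.1^0.3589 = 30 / 3.086 = 9.722
S₃ = 9.722 × 1.1^0.3589 = 9.722 × 1.035 ≈ 10.06

10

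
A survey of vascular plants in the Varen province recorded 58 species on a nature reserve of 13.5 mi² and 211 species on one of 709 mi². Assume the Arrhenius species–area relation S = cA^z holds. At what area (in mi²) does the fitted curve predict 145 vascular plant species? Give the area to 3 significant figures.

224 mi²

z = ln(211/58) / ln(709/13.5) = 1.2914 / 3.9612 = 0.3260
c = 58 / 13.5^0.3260 = 58 / 2.336 = 24.83
A = (145/24.83)^(1/0.3260) ⇒ ln A = ln(5.841)/0.3260 = 5.4132
A = e^5.4132 ≈ 224.4 mi²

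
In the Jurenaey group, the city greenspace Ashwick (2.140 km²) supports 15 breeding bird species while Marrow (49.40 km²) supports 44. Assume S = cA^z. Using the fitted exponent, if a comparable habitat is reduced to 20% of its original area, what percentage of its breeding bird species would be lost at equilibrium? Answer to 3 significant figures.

z = ln(44/15) / ln(49.4/2.14) = 1.0761 / 3.1391 = 0.3428
S_new/S_old = (A_new/A_old)^z = 0.2^0.3428 = exp(0.3428 × -1.6094) = 0.5759
Fraction lost = 1 − 0.5759 = 0.4241

42.4%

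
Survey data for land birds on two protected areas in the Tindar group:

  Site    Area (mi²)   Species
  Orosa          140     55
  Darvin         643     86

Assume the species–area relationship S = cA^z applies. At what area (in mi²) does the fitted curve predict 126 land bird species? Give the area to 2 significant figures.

z = ln(86/55) / ln(643/140) = 0.4470 / 1.5245 = 0.2932
c = 55 / 140^0.2932 = 55 / 4.259 = 12.91
A = (126/12.91)^(1/0.2932) ⇒ ln A = ln(9.757)/0.2932 = 7.7687
A = e^7.7687 ≈ 2365 mi²

2400 mi²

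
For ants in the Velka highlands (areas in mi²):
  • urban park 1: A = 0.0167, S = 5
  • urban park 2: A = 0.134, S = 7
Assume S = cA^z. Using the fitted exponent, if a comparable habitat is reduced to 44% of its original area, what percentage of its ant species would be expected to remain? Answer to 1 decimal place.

z = ln(7/5) / ln(0.134/0.0167) = 0.3365 / 2.0824 = 0.1616
S_new/S_old = (A_new/A_old)^z = 0.44^0.1616 = exp(0.1616 × -0.8210) = 0.8758

87.6%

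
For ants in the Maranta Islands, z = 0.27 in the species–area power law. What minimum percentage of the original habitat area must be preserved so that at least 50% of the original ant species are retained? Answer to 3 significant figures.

Need (A_new/A_old)^0.27 = 0.5, so A_new/A_old = 0.5^(1/0.27) = 0.5^3.704
ln(A_new/A_old) = ln 0.5 / 0.27 = -0.6931 / 0.27 = -2.5672
A_new/A_old = e^-2.5672 ≈ 0.07675

7.67%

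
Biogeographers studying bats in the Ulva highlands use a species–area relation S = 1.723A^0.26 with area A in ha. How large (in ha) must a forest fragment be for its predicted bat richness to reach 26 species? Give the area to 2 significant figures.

26 = 1.723 × A^0.26  ⇒  A^0.26 = 26/1.723 = 15.09
ln A = ln(15.09) / 0.26 = 2.7140 / 0.26 = 10.4386
A = e^10.4386 ≈ 34152 ha

34000 ha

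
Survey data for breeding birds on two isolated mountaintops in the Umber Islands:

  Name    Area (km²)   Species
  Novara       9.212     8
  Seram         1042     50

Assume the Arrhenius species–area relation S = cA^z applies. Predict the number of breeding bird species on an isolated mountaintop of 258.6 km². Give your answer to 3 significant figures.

z = ln(50/8) / ln(1042/9.212) = 1.8326 / 4.7284 = 0.3876
c = 8 / 9.212^0.3876 = 8 / 2.365 = 3.383
S₃ = 3.383 × 258.6^0.3876 = 3.383 × 8.611 ≈ 29.13

29.1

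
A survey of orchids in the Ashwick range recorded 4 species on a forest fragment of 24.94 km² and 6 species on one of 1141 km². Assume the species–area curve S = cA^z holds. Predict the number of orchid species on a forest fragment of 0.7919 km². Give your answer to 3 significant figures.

z = ln(6/4) / ln(1141/24.94) = 0.4055 / 3.8232 = 0.1061
c = 4 / 24.94^0.1061 = 4 / 1.407 = 2.844
S₃ = 2.844 × 0.7919^0.1061 = 2.844 × 0.9756 ≈ 2.774

2.77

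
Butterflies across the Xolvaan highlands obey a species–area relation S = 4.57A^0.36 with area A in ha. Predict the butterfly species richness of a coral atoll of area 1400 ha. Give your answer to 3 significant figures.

62.0

S = 4.57 × 1400^0.36
ln S = ln 4.57 + 0.36 × ln 1400 = 1.5195 + 0.36 × 7.2442 = 4.1274
S = e^4.1274 ≈ 62.02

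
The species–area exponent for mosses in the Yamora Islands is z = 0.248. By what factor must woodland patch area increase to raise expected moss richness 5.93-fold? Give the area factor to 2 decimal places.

(A₂/A₁)^0.248 = 5.93, so A₂/A₁ = 5.93^(1/0.248) = 5.93^4.032
ln(A₂/A₁) = ln 5.93 / 0.248 = 1.7800 / 0.248 = 7.1775
A₂/A₁ = e^7.1775 ≈ 1310

1309.65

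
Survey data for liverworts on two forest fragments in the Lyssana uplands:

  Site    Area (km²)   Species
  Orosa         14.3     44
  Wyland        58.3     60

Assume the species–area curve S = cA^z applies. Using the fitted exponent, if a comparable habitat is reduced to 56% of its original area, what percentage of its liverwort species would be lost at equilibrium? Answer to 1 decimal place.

z = ln(60/44) / ln(58.3/14.3) = 0.3102 / 1.4053 = 0.2207
S_new/S_old = (A_new/A_old)^z = 0.56^0.2207 = exp(0.2207 × -0.5798) = 0.8799
Fraction lost = 1 − 0.8799 = 0.1201

12.0%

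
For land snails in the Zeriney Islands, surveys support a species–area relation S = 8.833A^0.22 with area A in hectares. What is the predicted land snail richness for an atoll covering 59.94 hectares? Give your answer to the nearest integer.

S = 8.833 × 59.94^0.22 = 8.833 × 2.461 ≈ 21.74

22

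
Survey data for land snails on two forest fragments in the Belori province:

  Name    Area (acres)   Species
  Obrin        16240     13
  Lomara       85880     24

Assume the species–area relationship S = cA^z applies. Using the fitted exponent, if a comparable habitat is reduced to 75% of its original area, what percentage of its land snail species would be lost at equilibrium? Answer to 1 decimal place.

10.0%

z = ln(24/13) / ln(85880/16240) = 0.6131 / 1.6655 = 0.3681
S_new/S_old = (A_new/A_old)^z = 0.75^0.3681 = exp(0.3681 × -0.2877) = 0.8995
Fraction lost = 1 − 0.8995 = 0.1005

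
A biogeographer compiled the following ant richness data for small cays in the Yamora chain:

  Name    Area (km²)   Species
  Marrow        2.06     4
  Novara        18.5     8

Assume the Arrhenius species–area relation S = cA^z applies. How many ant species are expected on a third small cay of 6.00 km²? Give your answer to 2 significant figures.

5.6

z = ln(8/4) / ln(18.5/2.06) = 0.6931 / 2.1951 = 0.3158
c = 4 / 2.06^0.3158 = 4 / 1.256 = 3.184
S₃ = 3.184 × 6^0.3158 = 3.184 × 1.761 ≈ 5.606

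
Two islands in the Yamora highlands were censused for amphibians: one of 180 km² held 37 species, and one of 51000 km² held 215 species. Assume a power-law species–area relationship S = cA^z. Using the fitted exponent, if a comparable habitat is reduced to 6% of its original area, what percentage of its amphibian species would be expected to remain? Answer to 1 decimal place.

z = ln(215/37) / ln(51000/180) = 1.7597 / 5.6466 = 0.3116
S_new/S_old = (A_new/A_old)^z = 0.06^0.3116 = exp(0.3116 × -2.8134) = 0.4161

41.6%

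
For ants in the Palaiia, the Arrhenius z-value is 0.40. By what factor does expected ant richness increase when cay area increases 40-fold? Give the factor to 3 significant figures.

S₂/S₁ = (A₂/A₁)^z = 40^0.4
ln(S₂/S₁) = 0.4 × ln 40 = 0.4 × 3.6889 = 1.4756
S₂/S₁ = e^1.4756 ≈ 4.373

4.37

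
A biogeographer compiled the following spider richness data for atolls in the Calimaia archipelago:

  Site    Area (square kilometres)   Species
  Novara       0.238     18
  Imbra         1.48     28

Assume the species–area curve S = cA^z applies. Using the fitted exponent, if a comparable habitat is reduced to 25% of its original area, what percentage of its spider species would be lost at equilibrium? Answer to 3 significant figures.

z = ln(28/18) / ln(1.48/0.238) = 0.4418 / 1.8275 = 0.2418
S_new/S_old = (A_new/A_old)^z = 0.25^0.2418 = exp(0.2418 × -1.3863) = 0.7152
Fraction lost = 1 − 0.7152 = 0.2848

28.5%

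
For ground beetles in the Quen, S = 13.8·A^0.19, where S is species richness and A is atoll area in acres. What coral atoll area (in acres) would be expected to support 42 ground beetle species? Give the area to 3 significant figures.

42 = 13.8 × A^0.19  ⇒  A^0.19 = 42/13.8 = 3.043
ln A = ln(3.043) / 0.19 = 1.1130 / 0.19 = 5.8579
A = e^5.8579 ≈ 350 acres

350 acres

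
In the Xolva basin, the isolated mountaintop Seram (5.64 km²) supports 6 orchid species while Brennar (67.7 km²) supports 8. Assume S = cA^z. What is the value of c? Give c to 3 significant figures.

z = ln(S₂/S₁) / ln(A₂/A₁) = ln(8/6) / ln(67.7/5.64) = 0.2877 / 2.4852 = 0.1158
c = S₁ / A₁^z = 6 / 5.64^0.1158 = 6 / 1.222 = 4.911

4.91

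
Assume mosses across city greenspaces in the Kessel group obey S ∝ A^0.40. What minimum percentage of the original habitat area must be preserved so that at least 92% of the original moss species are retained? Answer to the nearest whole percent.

Need (A_new/A_old)^0.4 = 0.92, so A_new/A_old = 0.92^(1/0.4) = 0.92^2.5
ln(A_new/A_old) = ln 0.92 / 0.4 = -0.0834 / 0.4 = -0.2085
A_new/A_old = e^-0.2085 ≈ 0.8118

81%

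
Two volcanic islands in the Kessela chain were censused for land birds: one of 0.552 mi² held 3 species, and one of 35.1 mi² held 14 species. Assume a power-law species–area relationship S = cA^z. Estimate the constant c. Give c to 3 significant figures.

z = ln(S₂/S₁) / ln(A₂/A₁) = ln(14/3) / ln(35.1/0.552) = 1.5404 / 4.1524 = 0.3710
c = S₁ / A₁^z = 3 / 0.552^0.3710 = 3 / 0.8022 = 3.74

3.74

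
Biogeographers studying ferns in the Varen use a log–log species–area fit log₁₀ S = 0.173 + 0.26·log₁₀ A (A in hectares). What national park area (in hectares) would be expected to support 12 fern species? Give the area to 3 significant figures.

3060 hectares

12 = 1.489 × A^0.26  ⇒  A^0.26 = 12/1.489 = 8.057
ln A = ln(8.057) / 0.26 = 2.0866 / 0.26 = 8.0252
A = e^8.0252 ≈ 3057 hectares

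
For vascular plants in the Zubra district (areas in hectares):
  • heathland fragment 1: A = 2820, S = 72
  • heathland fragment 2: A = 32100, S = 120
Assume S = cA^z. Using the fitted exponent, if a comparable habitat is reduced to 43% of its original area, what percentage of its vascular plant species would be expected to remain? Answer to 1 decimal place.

83.8%

z = ln(120/72) / ln(32100/2820) = 0.5108 / 2.4321 = 0.2100
S_new/S_old = (A_new/A_old)^z = 0.43^0.2100 = exp(0.2100 × -0.8440) = 0.8376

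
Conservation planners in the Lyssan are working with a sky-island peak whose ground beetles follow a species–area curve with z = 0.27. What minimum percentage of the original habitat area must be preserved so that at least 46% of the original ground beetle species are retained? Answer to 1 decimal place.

Need (A_new/A_old)^0.27 = 0.46, so A_new/A_old = 0.46^(1/0.27) = 0.46^3.704
ln(A_new/A_old) = ln 0.46 / 0.27 = -0.7765 / 0.27 = -2.8760
A_new/A_old = e^-2.8760 ≈ 0.05636

5.6%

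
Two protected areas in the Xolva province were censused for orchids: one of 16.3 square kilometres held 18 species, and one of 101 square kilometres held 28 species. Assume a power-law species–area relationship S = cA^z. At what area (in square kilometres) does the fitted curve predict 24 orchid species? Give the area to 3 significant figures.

53.5 square kilometres

z = ln(28/18) / ln(101/16.3) = 0.4418 / 1.8240 = 0.2422
c = 18 / 16.3^0.2422 = 18 / 1.966 = 9.154
A = (24/9.154)^(1/0.2422) ⇒ ln A = ln(2.622)/0.2422 = 3.9788
A = e^3.9788 ≈ 53.45 square kilometres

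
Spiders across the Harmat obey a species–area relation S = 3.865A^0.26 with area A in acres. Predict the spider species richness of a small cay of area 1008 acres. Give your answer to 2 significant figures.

23

S = 3.865 × 1008^0.26
ln S = ln 3.865 + 0.26 × ln 1008 = 1.3520 + 0.26 × 6.9157 = 3.1500
S = e^3.1500 ≈ 23.34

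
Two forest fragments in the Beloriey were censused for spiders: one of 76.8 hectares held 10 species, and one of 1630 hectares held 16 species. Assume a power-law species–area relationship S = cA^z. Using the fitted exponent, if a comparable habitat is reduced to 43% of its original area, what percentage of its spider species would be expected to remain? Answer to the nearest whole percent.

z = ln(16/10) / ln(1630/76.8) = 0.4700 / 3.0551 = 0.1538
S_new/S_old = (A_new/A_old)^z = 0.43^0.1538 = exp(0.1538 × -0.8440) = 0.8782

88%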